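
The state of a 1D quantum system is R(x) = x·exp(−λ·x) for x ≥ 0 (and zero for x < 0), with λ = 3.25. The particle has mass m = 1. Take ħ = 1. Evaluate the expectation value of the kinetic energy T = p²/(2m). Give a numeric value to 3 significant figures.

5.28

T = −(ħ²/2m) d²/dx², so ⟨T⟩ = −(ħ²/2m) ∫ R*·R'' dx / ∫|R|² dx; with m = 1.
Differentiate x·exp(−λ·x) with the product rule; every integrand then reduces to terms xʲ·e^(−2λx) on [0, ∞), with ∫₀^∞ xʲ·e^(−2λx) dx = j!/(2λ)^(j+1).
State is unnormalized: ∫|R|² dx = 0.0072827, and ∫R*·(−ħ²/2m · R'') dx = 0.038462, so ⟨T⟩ = 0.038462 / 0.0072827.
⟨T⟩ = 5.2813.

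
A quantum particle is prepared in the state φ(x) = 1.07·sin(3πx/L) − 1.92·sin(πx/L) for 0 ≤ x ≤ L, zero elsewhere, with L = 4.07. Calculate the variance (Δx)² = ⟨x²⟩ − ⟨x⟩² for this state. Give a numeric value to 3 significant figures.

0.183

Compute ⟨x⟩ and ⟨x²⟩ separately, then (Δx)² = ⟨x²⟩ − ⟨x⟩².
On 0 ≤ x ≤ L (j ≠ l): ∫sin²(jπx/L) dx = L/2, ∫sin(jπx/L)·sin(lπx/L) dx = 0; diagonal moments ∫x·sin²(jπx/L) dx = L²/4, ∫x²·sin²(jπx/L) dx = L³·(1/6 − 1/(4j²π²)); cross terms ∫x·sin(jπx/L)·sin(lπx/L) dx = 0 for j + l even and −4jlL²/(π²(j² − l²)²) for j + l odd, ∫x²·sin(jπx/L)·sin(lπx/L) dx = (−1)^(j+l)·4jlL³/(π²(j² − l²)²); higher powers the same way via product-to-sum and parts.
Normalization: ∫|φ|² dx = 9.8317.
⟨x⟩ = 2.0350 and ⟨x²⟩ = 4.3239.
(Δx)² = 4.3239 − (2.0350)² = 0.18272.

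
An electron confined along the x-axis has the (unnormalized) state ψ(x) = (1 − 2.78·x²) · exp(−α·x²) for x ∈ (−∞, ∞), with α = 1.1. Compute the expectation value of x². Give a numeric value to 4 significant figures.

⟨x²⟩ = ∫ x²·|ψ|² dx / ∫|ψ|² dx (integrals over the domain).
Expand each integrand as polynomial × e^(−2αx²) and use ∫x^(2j)·e^(−2αx²) dx = (2j−1)!!/(4α)^j · √(π/(2α)), odd powers → 0; here √(π/(2α)) = 1.1950.
State is unnormalized: ∫|ψ|² dx = 1.1161, and ∫ψ*·x²·ψ dx = 0.86827, so ⟨x²⟩ = 0.86827 / 1.1161.
⟨x²⟩ = 0.77798.

0.7780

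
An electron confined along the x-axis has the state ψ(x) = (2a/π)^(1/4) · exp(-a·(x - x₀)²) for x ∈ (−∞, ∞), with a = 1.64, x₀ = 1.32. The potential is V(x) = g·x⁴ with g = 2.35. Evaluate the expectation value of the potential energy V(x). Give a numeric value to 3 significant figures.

⟨V⟩ = ∫ V(x)·|ψ|² dx.
Gaussian moments (u = x − x₀): ∫u^(2j)·e^(−2au²) du = (2j−1)!!/(4a)^j · √(π/(2a)), odd powers integrate to 0; here √(π/(2a)) = 0.97867.
⟨V⟩ = 11.043.

11.0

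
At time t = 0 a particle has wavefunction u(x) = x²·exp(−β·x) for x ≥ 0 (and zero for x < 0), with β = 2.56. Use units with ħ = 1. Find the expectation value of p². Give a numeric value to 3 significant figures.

p² u = −ħ² d²u/dx²; ⟨p²⟩ = −ħ² ∫ u*·u'' dx / ∫|u|² dx.
Differentiate x²·exp(−β·x) with the product rule; every integrand then reduces to terms xʲ·e^(−2βx) on [0, ∞), with ∫₀^∞ xʲ·e^(−2βx) dx = j!/(2β)^(j+1).
State is unnormalized: ∫|u|² dx = 0.0068212, and ∫u*·(−ħ² u'') dx = 0.014901, so ⟨p²⟩ = 0.014901 / 0.0068212.
⟨p²⟩ = 2.1845.

2.18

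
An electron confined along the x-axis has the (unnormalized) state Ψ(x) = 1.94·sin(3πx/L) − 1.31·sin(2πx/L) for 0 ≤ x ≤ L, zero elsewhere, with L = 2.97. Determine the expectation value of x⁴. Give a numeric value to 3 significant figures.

24.7

⟨x⁴⟩ = ∫ x⁴·|Ψ|² dx / ∫|Ψ|² dx (integrals over the domain).
On 0 ≤ x ≤ L (j ≠ l): ∫sin²(jπx/L) dx = L/2, ∫sin(jπx/L)·sin(lπx/L) dx = 0; diagonal moments ∫x·sin²(jπx/L) dx = L²/4, ∫x²·sin²(jπx/L) dx = L³·(1/6 − 1/(4j²π²)); cross terms ∫x·sin(jπx/L)·sin(lπx/L) dx = 0 for j + l even and −4jlL²/(π²(j² − l²)²) for j + l odd, ∫x²·sin(jπx/L)·sin(lπx/L) dx = (−1)^(j+l)·4jlL³/(π²(j² − l²)²); higher powers the same way via product-to-sum and parts.
State is unnormalized: ∫|Ψ|² dx = 8.1374, and ∫Ψ*·x⁴·Ψ dx = 201.02, so ⟨x⁴⟩ = 201.02 / 8.1374.
⟨x⁴⟩ = 24.703.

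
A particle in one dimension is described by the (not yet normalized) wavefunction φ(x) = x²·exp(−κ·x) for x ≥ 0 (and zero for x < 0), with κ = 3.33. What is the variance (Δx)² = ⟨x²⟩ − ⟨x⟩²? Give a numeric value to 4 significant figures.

0.1127

Compute ⟨x⟩ and ⟨x²⟩ separately, then (Δx)² = ⟨x²⟩ − ⟨x⟩².
Every integrand reduces to terms xʲ·e^(−2κx) on [0, ∞); use ∫₀^∞ xʲ·e^(−2κx) dx = j!/(2κ)^(j+1).
Normalization: ∫|φ|² dx = 0.0018316.
⟨x⟩ = 0.75075 and ⟨x²⟩ = 0.67635.
(Δx)² = 0.67635 − (0.75075)² = 0.11273.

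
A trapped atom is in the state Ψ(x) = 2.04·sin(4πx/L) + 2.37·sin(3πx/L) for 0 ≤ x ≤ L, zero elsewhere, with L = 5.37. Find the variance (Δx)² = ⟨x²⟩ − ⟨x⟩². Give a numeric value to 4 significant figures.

Compute ⟨x⟩ and ⟨x²⟩ separately, then (Δx)² = ⟨x²⟩ − ⟨x⟩².
On 0 ≤ x ≤ L (j ≠ l): ∫sin²(jπx/L) dx = L/2, ∫sin(jπx/L)·sin(lπx/L) dx = 0; diagonal moments ∫x·sin²(jπx/L) dx = L²/4, ∫x²·sin²(jπx/L) dx = L³·(1/6 − 1/(4j²π²)); cross terms ∫x·sin(jπx/L)·sin(lπx/L) dx = 0 for j + l even and −4jlL²/(π²(j² − l²)²) for j + l odd, ∫x²·sin(jπx/L)·sin(lπx/L) dx = (−1)^(j+l)·4jlL³/(π²(j² − l²)²); higher powers the same way via product-to-sum and parts.
Normalization: ∫|Ψ|² dx = 26.255.
⟨x⟩ = 1.6309 and ⟨x²⟩ = 3.8196.
(Δx)² = 3.8196 − (1.6309)² = 1.1598.

1.160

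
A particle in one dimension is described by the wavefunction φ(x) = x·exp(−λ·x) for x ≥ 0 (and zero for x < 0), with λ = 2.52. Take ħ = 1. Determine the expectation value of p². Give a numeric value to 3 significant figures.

6.35

p² φ = −ħ² d²φ/dx²; ⟨p²⟩ = −ħ² ∫ φ*·φ'' dx / ∫|φ|² dx.
Differentiate x·exp(−λ·x) with the product rule; every integrand then reduces to terms xʲ·e^(−2λx) on [0, ∞), with ∫₀^∞ xʲ·e^(−2λx) dx = j!/(2λ)^(j+1).
State is unnormalized: ∫|φ|² dx = 0.015622, and ∫φ*·(−ħ² φ'') dx = 0.099206, so ⟨p²⟩ = 0.099206 / 0.015622.
⟨p²⟩ = 6.3504.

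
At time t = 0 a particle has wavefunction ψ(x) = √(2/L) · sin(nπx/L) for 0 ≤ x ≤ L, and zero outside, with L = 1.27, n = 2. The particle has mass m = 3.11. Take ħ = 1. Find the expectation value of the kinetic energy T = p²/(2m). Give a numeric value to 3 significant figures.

3.94

T = −(ħ²/2m) d²/dx², so ⟨T⟩ = −(ħ²/2m) ∫ ψ*·ψ'' dx; with m = 3.11.
d/dx sin(nπx/L) = (nπ/L)·cos(nπx/L) and d²/dx² sin(nπx/L) = −(nπ/L)²·sin(nπx/L); on 0 ≤ x ≤ L, ∫sin²(nπx/L) dx = L/2 and ∫sin(nπx/L)·cos(nπx/L) dx = 0.
⟨T⟩ = 3.9352.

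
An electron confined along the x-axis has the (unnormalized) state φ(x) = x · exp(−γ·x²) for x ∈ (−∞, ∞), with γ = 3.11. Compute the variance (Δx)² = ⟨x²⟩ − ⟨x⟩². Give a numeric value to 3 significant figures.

Compute ⟨x⟩ and ⟨x²⟩ separately, then (Δx)² = ⟨x²⟩ − ⟨x⟩².
Expand each integrand as polynomial × e^(−2γx²) and use ∫x^(2j)·e^(−2γx²) dx = (2j−1)!!/(4γ)^j · √(π/(2γ)), odd powers → 0; here √(π/(2γ)) = 0.71069.
Normalization: ∫|φ|² dx = 0.057129.
⟨x⟩ = 0.0000 and ⟨x²⟩ = 0.24116.
(Δx)² = 0.24116 − (0.0000)² = 0.24116.

0.241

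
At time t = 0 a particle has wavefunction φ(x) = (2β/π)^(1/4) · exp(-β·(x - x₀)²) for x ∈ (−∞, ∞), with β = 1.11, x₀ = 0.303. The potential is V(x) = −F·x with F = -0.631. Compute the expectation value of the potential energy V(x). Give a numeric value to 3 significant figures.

⟨V⟩ = ∫ V(x)·|φ|² dx.
Gaussian moments (u = x − x₀): ∫u^(2j)·e^(−2βu²) du = (2j−1)!!/(4β)^j · √(π/(2β)), odd powers integrate to 0; here √(π/(2β)) = 1.1896.
⟨V⟩ = 0.19119.

0.191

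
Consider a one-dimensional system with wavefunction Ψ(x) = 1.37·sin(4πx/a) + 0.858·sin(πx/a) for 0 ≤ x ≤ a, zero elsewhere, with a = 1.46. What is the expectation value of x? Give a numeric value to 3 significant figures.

⟨x⟩ = ∫ x·|Ψ|² dx / ∫|Ψ|² dx (integrals over the domain).
On 0 ≤ x ≤ a (j ≠ l): ∫sin²(jπx/a) dx = a/2, ∫sin(jπx/a)·sin(lπx/a) dx = 0; diagonal moments ∫x·sin²(jπx/a) dx = a²/4, ∫x²·sin²(jπx/a) dx = a³·(1/6 − 1/(4j²π²)); cross terms ∫x·sin(jπx/a)·sin(lπx/a) dx = 0 for j + l even and −4jla²/(π²(j² − l²)²) for j + l odd, ∫x²·sin(jπx/a)·sin(lπx/a) dx = (−1)^(j+l)·4jla³/(π²(j² − l²)²); higher powers the same way via product-to-sum and parts.
State is unnormalized: ∫|Ψ|² dx = 1.9075, and ∫Ψ*·x·Ψ dx = 1.3564, so ⟨x⟩ = 1.3564 / 1.9075.
⟨x⟩ = 0.71107.

0.711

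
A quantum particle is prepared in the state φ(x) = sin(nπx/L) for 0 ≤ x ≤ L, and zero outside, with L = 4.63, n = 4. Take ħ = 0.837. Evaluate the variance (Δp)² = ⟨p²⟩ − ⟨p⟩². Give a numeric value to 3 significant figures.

Compute ⟨p⟩ and ⟨p²⟩ separately; (Δp)² = ⟨p²⟩ − ⟨p⟩².
d/dx sin(nπx/L) = (nπ/L)·cos(nπx/L) and d²/dx² sin(nπx/L) = −(nπ/L)²·sin(nπx/L); on 0 ≤ x ≤ L, ∫sin²(nπx/L) dx = L/2 and ∫sin(nπx/L)·cos(nπx/L) dx = 0.
Normalization: ∫|φ|² dx = 2.3150.
⟨p⟩ = 0.0000 and ⟨p²⟩ = 5.1607.
(Δp)² = 5.1607 − (0.0000)² = 5.1607.

5.16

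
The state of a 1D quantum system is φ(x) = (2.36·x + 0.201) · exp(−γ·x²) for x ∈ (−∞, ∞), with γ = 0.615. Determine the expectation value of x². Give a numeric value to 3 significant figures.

⟨x²⟩ = ∫ x²·|φ|² dx / ∫|φ|² dx (integrals over the domain).
Expand each integrand as polynomial × e^(−2γx²) and use ∫x^(2j)·e^(−2γx²) dx = (2j−1)!!/(4γ)^j · √(π/(2γ)), odd powers → 0; here √(π/(2γ)) = 1.5982.
State is unnormalized: ∫|φ|² dx = 3.6829, and ∫φ*·x²·φ dx = 4.4389, so ⟨x²⟩ = 4.4389 / 3.6829.
⟨x²⟩ = 1.2053.

1.21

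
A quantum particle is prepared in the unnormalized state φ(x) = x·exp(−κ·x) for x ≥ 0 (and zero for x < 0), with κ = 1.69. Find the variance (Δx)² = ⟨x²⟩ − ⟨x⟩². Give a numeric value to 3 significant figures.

Compute ⟨x⟩ and ⟨x²⟩ separately, then (Δx)² = ⟨x²⟩ − ⟨x⟩².
Every integrand reduces to terms xʲ·e^(−2κx) on [0, ∞); use ∫₀^∞ xʲ·e^(−2κx) dx = j!/(2κ)^(j+1).
Normalization: ∫|φ|² dx = 0.051794.
⟨x⟩ = 0.88757 and ⟨x²⟩ = 1.0504.
(Δx)² = 1.0504 − (0.88757)² = 0.26260.

0.263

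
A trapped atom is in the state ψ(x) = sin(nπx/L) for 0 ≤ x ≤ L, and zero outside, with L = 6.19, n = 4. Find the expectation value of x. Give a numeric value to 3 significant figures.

⟨x⟩ = ∫ x·|ψ|² dx / ∫|ψ|² dx (integrals over the domain).
With sin²θ = (1 − cos2θ)/2 on 0 ≤ x ≤ L: ∫sin²(nπx/L) dx = L/2, ∫x·sin²(nπx/L) dx = L²/4, ∫x²·sin²(nπx/L) dx = L³·(1/6 − 1/(4n²π²)); higher powers xᵏ the same way, integrating xᵏ·cos(2nπx/L) by parts.
State is unnormalized: ∫|ψ|² dx = 3.0950, and ∫ψ*·x·ψ dx = 9.5790, so ⟨x⟩ = 9.5790 / 3.0950.
⟨x⟩ = 3.0950.

3.10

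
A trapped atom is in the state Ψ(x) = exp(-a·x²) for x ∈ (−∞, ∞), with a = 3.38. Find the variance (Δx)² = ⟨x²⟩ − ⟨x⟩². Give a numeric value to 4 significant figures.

0.07396

Compute ⟨x⟩ and ⟨x²⟩ separately, then (Δx)² = ⟨x²⟩ − ⟨x⟩².
Gaussian moments: ∫x^(2j)·e^(−2ax²) dx = (2j−1)!!/(4a)^j · √(π/(2a)), odd powers integrate to 0; here √(π/(2a)) = 0.68171.
Normalization: ∫|Ψ|² dx = 0.68171.
⟨x⟩ = 0.0000 and ⟨x²⟩ = 0.073964.
(Δx)² = 0.073964 − (0.0000)² = 0.073964.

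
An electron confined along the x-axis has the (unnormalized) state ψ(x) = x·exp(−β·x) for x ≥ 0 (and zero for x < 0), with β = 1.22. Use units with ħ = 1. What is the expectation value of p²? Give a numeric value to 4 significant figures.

1.488

p² ψ = −ħ² d²ψ/dx²; ⟨p²⟩ = −ħ² ∫ ψ*·ψ'' dx / ∫|ψ|² dx.
Differentiate x·exp(−β·x) with the product rule; every integrand then reduces to terms xʲ·e^(−2βx) on [0, ∞), with ∫₀^∞ xʲ·e^(−2βx) dx = j!/(2β)^(j+1).
State is unnormalized: ∫|ψ|² dx = 0.13768, and ∫ψ*·(−ħ² ψ'') dx = 0.20492, so ⟨p²⟩ = 0.20492 / 0.13768.
⟨p²⟩ = 1.4884.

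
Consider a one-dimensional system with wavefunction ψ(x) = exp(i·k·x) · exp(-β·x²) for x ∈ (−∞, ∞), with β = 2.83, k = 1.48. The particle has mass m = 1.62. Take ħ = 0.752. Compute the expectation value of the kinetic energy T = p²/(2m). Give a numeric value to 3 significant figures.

T = −(ħ²/2m) d²/dx², so ⟨T⟩ = −(ħ²/2m) ∫ ψ*·ψ'' dx / ∫|ψ|² dx; with m = 1.62.
Gaussian moments: ∫x^(2j)·e^(−2βx²) dx = (2j−1)!!/(4β)^j · √(π/(2β)), odd powers integrate to 0; here √(π/(2β)) = 0.74502. Derivatives: ψ′ = (ik − 2βx)·ψ, ψ″ = ((ik − 2βx)² − 2β)·ψ; the odd-in-x pieces drop out.
State is unnormalized: ∫|ψ|² dx = 0.74502, and ∫ψ*·(−ħ²/2m · ψ'') dx = 0.65282, so ⟨T⟩ = 0.65282 / 0.74502.
⟨T⟩ = 0.87625.

0.876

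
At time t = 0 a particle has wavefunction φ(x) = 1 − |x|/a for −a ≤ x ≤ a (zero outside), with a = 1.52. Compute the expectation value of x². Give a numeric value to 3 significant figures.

0.231

⟨x²⟩ = ∫ x²·|φ|² dx / ∫|φ|² dx (integrals over the domain).
φ is even, so ∫ over [−a, a] = 2∫₀ᵃ with φ = 1 − x/a there: ∫₀ᵃ (1 − x/a)² dx = a/3, ∫₀ᵃ x²(1 − x/a)² dx = a³/30, ∫₀ᵃ x⁴(1 − x/a)² dx = a⁵/105.
State is unnormalized: ∫|φ|² dx = 1.0133, and ∫φ*·x²·φ dx = 0.23412, so ⟨x²⟩ = 0.23412 / 1.0133.
⟨x²⟩ = 0.23104.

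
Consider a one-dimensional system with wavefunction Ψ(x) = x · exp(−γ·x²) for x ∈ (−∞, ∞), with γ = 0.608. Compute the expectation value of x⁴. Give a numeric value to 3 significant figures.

2.54

⟨x⁴⟩ = ∫ x⁴·|Ψ|² dx / ∫|Ψ|² dx (integrals over the domain).
Expand each integrand as polynomial × e^(−2γx²) and use ∫x^(2j)·e^(−2γx²) dx = (2j−1)!!/(4γ)^j · √(π/(2γ)), odd powers → 0; here √(π/(2γ)) = 1.6073.
State is unnormalized: ∫|Ψ|² dx = 0.66091, and ∫Ψ*·x⁴·Ψ dx = 1.6761, so ⟨x⁴⟩ = 1.6761 / 0.66091.
⟨x⁴⟩ = 2.5361.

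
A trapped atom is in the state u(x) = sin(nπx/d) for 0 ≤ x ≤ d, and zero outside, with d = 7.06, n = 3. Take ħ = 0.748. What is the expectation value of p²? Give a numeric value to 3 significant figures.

0.997

p² u = −ħ² d²u/dx²; ⟨p²⟩ = −ħ² ∫ u*·u'' dx / ∫|u|² dx.
d/dx sin(nπx/d) = (nπ/d)·cos(nπx/d) and d²/dx² sin(nπx/d) = −(nπ/d)²·sin(nπx/d); on 0 ≤ x ≤ d, ∫sin²(nπx/d) dx = d/2 and ∫sin(nπx/d)·cos(nπx/d) dx = 0.
State is unnormalized: ∫|u|² dx = 3.5300, and ∫u*·(−ħ² u'') dx = 3.5197, so ⟨p²⟩ = 3.5197 / 3.5300.
⟨p²⟩ = 0.99709.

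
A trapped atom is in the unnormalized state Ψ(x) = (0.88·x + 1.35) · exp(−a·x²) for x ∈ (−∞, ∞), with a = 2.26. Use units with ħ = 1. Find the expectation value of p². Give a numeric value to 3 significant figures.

p² Ψ = −ħ² d²Ψ/dx²; ⟨p²⟩ = −ħ² ∫ Ψ*·Ψ'' dx / ∫|Ψ|² dx.
Expand each integrand as polynomial × e^(−2ax²) and use ∫x^(2j)·e^(−2ax²) dx = (2j−1)!!/(4a)^j · √(π/(2a)), odd powers → 0; here √(π/(2a)) = 0.83369. Differentiate with the product rule, d/dx e^(−ax²) = −2ax·e^(−ax²).
State is unnormalized: ∫|Ψ|² dx = 1.5908, and ∫Ψ*·(−ħ² Ψ'') dx = 3.9181, so ⟨p²⟩ = 3.9181 / 1.5908.
⟨p²⟩ = 2.4629.

2.46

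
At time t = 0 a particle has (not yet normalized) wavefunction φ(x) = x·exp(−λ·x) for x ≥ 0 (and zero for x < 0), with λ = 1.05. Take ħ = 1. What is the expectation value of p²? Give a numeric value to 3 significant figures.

1.10

p² φ = −ħ² d²φ/dx²; ⟨p²⟩ = −ħ² ∫ φ*·φ'' dx / ∫|φ|² dx.
Differentiate x·exp(−λ·x) with the product rule; every integrand then reduces to terms xʲ·e^(−2λx) on [0, ∞), with ∫₀^∞ xʲ·e^(−2λx) dx = j!/(2λ)^(j+1).
State is unnormalized: ∫|φ|² dx = 0.21596, and ∫φ*·(−ħ² φ'') dx = 0.23810, so ⟨p²⟩ = 0.23810 / 0.21596.
⟨p²⟩ = 1.1025.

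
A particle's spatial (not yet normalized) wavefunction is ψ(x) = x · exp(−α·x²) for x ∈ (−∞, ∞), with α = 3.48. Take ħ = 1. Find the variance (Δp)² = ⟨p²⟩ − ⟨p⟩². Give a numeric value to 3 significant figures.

10.4

Compute ⟨p⟩ and ⟨p²⟩ separately; (Δp)² = ⟨p²⟩ − ⟨p⟩².
Expand each integrand as polynomial × e^(−2αx²) and use ∫x^(2j)·e^(−2αx²) dx = (2j−1)!!/(4α)^j · √(π/(2α)), odd powers → 0; here √(π/(2α)) = 0.67185. Differentiate with the product rule, d/dx e^(−αx²) = −2αx·e^(−αx²).
Normalization: ∫|ψ|² dx = 0.048265.
⟨p⟩ = 0.0000 and ⟨p²⟩ = 10.440.
(Δp)² = 10.440 − (0.0000)² = 10.440.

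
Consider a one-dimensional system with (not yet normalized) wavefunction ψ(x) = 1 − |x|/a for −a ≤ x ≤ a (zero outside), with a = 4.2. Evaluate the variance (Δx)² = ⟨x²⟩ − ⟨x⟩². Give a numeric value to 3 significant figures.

Compute ⟨x⟩ and ⟨x²⟩ separately, then (Δx)² = ⟨x²⟩ − ⟨x⟩².
ψ is even, so ∫ over [−a, a] = 2∫₀ᵃ with ψ = 1 − x/a there: ∫₀ᵃ (1 − x/a)² dx = a/3, ∫₀ᵃ x²(1 − x/a)² dx = a³/30, ∫₀ᵃ x⁴(1 − x/a)² dx = a⁵/105.
Normalization: ∫|ψ|² dx = 2.8000.
⟨x⟩ = 0.0000 and ⟨x²⟩ = 1.7640.
(Δx)² = 1.7640 − (0.0000)² = 1.7640.

1.76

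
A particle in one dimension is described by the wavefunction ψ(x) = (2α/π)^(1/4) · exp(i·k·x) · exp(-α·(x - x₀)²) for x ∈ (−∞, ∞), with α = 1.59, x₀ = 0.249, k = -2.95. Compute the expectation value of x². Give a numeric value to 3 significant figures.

⟨x²⟩ = ∫ x²·|ψ|² dx (integrals over the domain).
Gaussian moments (u = x − x₀): ∫u^(2j)·e^(−2αu²) du = (2j−1)!!/(4α)^j · √(π/(2α)), odd powers integrate to 0; here √(π/(2α)) = 0.99394.
⟨x²⟩ = 0.21923.

0.219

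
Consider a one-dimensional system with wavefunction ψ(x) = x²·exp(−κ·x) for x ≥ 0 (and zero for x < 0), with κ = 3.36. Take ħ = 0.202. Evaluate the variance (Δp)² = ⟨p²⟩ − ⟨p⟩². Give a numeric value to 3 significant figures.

Compute ⟨p⟩ and ⟨p²⟩ separately; (Δp)² = ⟨p²⟩ − ⟨p⟩².
Differentiate x²·exp(−κ·x) with the product rule; every integrand then reduces to terms xʲ·e^(−2κx) on [0, ∞), with ∫₀^∞ xʲ·e^(−2κx) dx = j!/(2κ)^(j+1).
Normalization: ∫|ψ|² dx = 0.0017513.
⟨p⟩ = 0.0000 and ⟨p²⟩ = 0.15355.
(Δp)² = 0.15355 − (0.0000)² = 0.15355.

0.154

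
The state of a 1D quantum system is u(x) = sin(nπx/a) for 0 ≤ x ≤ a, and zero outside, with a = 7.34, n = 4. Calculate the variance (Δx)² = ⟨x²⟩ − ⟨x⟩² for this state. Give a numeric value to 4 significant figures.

Compute ⟨x⟩ and ⟨x²⟩ separately, then (Δx)² = ⟨x²⟩ − ⟨x⟩².
With sin²θ = (1 − cos2θ)/2 on 0 ≤ x ≤ a: ∫sin²(nπx/a) dx = a/2, ∫x·sin²(nπx/a) dx = a²/4, ∫x²·sin²(nπx/a) dx = a³·(1/6 − 1/(4n²π²)); higher powers xᵏ the same way, integrating xᵏ·cos(2nπx/a) by parts.
Normalization: ∫|u|² dx = 3.6700.
⟨x⟩ = 3.6700 and ⟨x²⟩ = 17.788.
(Δx)² = 17.788 − (3.6700)² = 4.3190.

4.319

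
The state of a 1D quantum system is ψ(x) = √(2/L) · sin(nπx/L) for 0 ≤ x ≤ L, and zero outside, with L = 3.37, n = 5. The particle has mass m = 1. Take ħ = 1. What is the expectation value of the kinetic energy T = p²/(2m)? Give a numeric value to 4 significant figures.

10.86

T = −(ħ²/2m) d²/dx², so ⟨T⟩ = −(ħ²/2m) ∫ ψ*·ψ'' dx; with m = 1.
d/dx sin(nπx/L) = (nπ/L)·cos(nπx/L) and d²/dx² sin(nπx/L) = −(nπ/L)²·sin(nπx/L); on 0 ≤ x ≤ L, ∫sin²(nπx/L) dx = L/2 and ∫sin(nπx/L)·cos(nπx/L) dx = 0.
⟨T⟩ = 10.863.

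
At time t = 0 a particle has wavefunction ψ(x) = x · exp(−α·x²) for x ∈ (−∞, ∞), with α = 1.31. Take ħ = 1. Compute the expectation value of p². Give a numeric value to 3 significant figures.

p² ψ = −ħ² d²ψ/dx²; ⟨p²⟩ = −ħ² ∫ ψ*·ψ'' dx / ∫|ψ|² dx.
Expand each integrand as polynomial × e^(−2αx²) and use ∫x^(2j)·e^(−2αx²) dx = (2j−1)!!/(4α)^j · √(π/(2α)), odd powers → 0; here √(π/(2α)) = 1.0950. Differentiate with the product rule, d/dx e^(−αx²) = −2αx·e^(−αx²).
State is unnormalized: ∫|ψ|² dx = 0.20897, and ∫ψ*·(−ħ² ψ'') dx = 0.82127, so ⟨p²⟩ = 0.82127 / 0.20897.
⟨p²⟩ = 3.9300.

3.93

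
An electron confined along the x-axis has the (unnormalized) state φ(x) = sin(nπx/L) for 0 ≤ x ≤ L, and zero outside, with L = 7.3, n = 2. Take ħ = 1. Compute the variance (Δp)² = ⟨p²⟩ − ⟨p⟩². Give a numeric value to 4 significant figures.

Compute ⟨p⟩ and ⟨p²⟩ separately; (Δp)² = ⟨p²⟩ − ⟨p⟩².
d/dx sin(nπx/L) = (nπ/L)·cos(nπx/L) and d²/dx² sin(nπx/L) = −(nπ/L)²·sin(nπx/L); on 0 ≤ x ≤ L, ∫sin²(nπx/L) dx = L/2 and ∫sin(nπx/L)·cos(nπx/L) dx = 0.
Normalization: ∫|φ|² dx = 3.6500.
⟨p⟩ = 0.0000 and ⟨p²⟩ = 0.74082.
(Δp)² = 0.74082 − (0.0000)² = 0.74082.

0.7408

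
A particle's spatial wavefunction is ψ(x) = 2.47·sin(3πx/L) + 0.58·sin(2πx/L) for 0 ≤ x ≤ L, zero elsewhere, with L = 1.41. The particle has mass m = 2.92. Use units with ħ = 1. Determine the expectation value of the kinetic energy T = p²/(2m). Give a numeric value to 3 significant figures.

T = −(ħ²/2m) d²/dx², so ⟨T⟩ = −(ħ²/2m) ∫ ψ*·ψ'' dx / ∫|ψ|² dx; with m = 2.92.
d²/dx² sin(jπx/L) = −(jπ/L)²·sin(jπx/L); on 0 ≤ x ≤ L, ∫sin²(jπx/L) dx = L/2 and ∫sin(jπx/L)·sin(lπx/L) dx = 0 for j ≠ l, so only diagonal terms survive in ∫|ψ|² and ∫ψ·ψ″; ∫ψ·ψ′ dx = [ψ²/2] between the walls = 0.
State is unnormalized: ∫|ψ|² dx = 4.5383, and ∫ψ*·(−ħ²/2m · ψ'') dx = 33.712, so ⟨T⟩ = 33.712 / 4.5383.
⟨T⟩ = 7.4284.

7.43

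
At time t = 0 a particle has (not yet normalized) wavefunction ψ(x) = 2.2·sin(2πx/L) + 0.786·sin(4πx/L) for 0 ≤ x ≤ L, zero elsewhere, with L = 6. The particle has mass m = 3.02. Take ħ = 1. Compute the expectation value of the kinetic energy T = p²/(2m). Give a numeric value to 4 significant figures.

0.2432

T = −(ħ²/2m) d²/dx², so ⟨T⟩ = −(ħ²/2m) ∫ ψ*·ψ'' dx / ∫|ψ|² dx; with m = 3.02.
d²/dx² sin(jπx/L) = −(jπ/L)²·sin(jπx/L); on 0 ≤ x ≤ L, ∫sin²(jπx/L) dx = L/2 and ∫sin(jπx/L)·sin(lπx/L) dx = 0 for j ≠ l, so only diagonal terms survive in ∫|ψ|² and ∫ψ·ψ″; ∫ψ·ψ′ dx = [ψ²/2] between the walls = 0.
State is unnormalized: ∫|ψ|² dx = 16.373, and ∫ψ*·(−ħ²/2m · ψ'') dx = 3.9823, so ⟨T⟩ = 3.9823 / 16.373.
⟨T⟩ = 0.24322.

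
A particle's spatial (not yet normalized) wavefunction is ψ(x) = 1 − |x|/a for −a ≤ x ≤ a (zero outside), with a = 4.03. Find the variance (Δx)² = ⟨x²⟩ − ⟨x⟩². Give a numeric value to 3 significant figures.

1.62

Compute ⟨x⟩ and ⟨x²⟩ separately, then (Δx)² = ⟨x²⟩ − ⟨x⟩².
ψ is even, so ∫ over [−a, a] = 2∫₀ᵃ with ψ = 1 − x/a there: ∫₀ᵃ (1 − x/a)² dx = a/3, ∫₀ᵃ x²(1 − x/a)² dx = a³/30, ∫₀ᵃ x⁴(1 − x/a)² dx = a⁵/105.
Normalization: ∫|ψ|² dx = 2.6867.
⟨x⟩ = 0.0000 and ⟨x²⟩ = 1.6241.
(Δx)² = 1.6241 − (0.0000)² = 1.6241.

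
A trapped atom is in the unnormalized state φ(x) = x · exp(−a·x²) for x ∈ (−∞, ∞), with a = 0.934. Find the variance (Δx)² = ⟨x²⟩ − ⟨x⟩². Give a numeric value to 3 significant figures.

0.803

Compute ⟨x⟩ and ⟨x²⟩ separately, then (Δx)² = ⟨x²⟩ − ⟨x⟩².
Expand each integrand as polynomial × e^(−2ax²) and use ∫x^(2j)·e^(−2ax²) dx = (2j−1)!!/(4a)^j · √(π/(2a)), odd powers → 0; here √(π/(2a)) = 1.2968.
Normalization: ∫|φ|² dx = 0.34712.
⟨x⟩ = 0.0000 and ⟨x²⟩ = 0.80300.
(Δx)² = 0.80300 − (0.0000)² = 0.80300.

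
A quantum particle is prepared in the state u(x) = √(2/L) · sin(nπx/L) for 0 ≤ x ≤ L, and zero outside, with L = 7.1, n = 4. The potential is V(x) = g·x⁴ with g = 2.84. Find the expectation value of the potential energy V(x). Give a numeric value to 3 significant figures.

⟨V⟩ = ∫ V(x)·|u|² dx.
With sin²θ = (1 − cos2θ)/2 on 0 ≤ x ≤ L: ∫sin²(nπx/L) dx = L/2, ∫x·sin²(nπx/L) dx = L²/4, ∫x²·sin²(nπx/L) dx = L³·(1/6 − 1/(4n²π²)); higher powers xᵏ the same way, integrating xᵏ·cos(2nπx/L) by parts.
⟨V⟩ = 1398.1.

1.40e+03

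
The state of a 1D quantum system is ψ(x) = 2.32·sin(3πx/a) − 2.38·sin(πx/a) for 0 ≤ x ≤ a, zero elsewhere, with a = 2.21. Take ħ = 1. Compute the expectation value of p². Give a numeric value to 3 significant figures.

9.90

p² ψ = −ħ² d²ψ/dx²; ⟨p²⟩ = −ħ² ∫ ψ*·ψ'' dx / ∫|ψ|² dx.
d²/dx² sin(jπx/a) = −(jπ/a)²·sin(jπx/a); on 0 ≤ x ≤ a, ∫sin²(jπx/a) dx = a/2 and ∫sin(jπx/a)·sin(lπx/a) dx = 0 for j ≠ l, so only diagonal terms survive in ∫|ψ|² and ∫ψ·ψ″; ∫ψ·ψ′ dx = [ψ²/2] between the walls = 0.
State is unnormalized: ∫|ψ|² dx = 12.207, and ∫ψ*·(−ħ² ψ'') dx = 120.82, so ⟨p²⟩ = 120.82 / 12.207.
⟨p²⟩ = 9.8975.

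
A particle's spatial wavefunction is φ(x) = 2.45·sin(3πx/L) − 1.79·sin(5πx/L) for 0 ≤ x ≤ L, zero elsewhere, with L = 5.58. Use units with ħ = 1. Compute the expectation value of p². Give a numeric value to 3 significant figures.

p² φ = −ħ² d²φ/dx²; ⟨p²⟩ = −ħ² ∫ φ*·φ'' dx / ∫|φ|² dx.
d²/dx² sin(jπx/L) = −(jπ/L)²·sin(jπx/L); on 0 ≤ x ≤ L, ∫sin²(jπx/L) dx = L/2 and ∫sin(jπx/L)·sin(lπx/L) dx = 0 for j ≠ l, so only diagonal terms survive in ∫|φ|² and ∫φ·φ″; ∫φ·φ′ dx = [φ²/2] between the walls = 0.
State is unnormalized: ∫|φ|² dx = 25.686, and ∫φ*·(−ħ² φ'') dx = 118.62, so ⟨p²⟩ = 118.62 / 25.686.
⟨p²⟩ = 4.6179.

4.62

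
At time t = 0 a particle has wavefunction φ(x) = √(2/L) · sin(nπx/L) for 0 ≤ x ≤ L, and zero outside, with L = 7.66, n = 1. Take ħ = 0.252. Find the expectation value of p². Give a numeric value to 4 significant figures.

p² φ = −ħ² d²φ/dx²; ⟨p²⟩ = −ħ² ∫ φ*·φ'' dx.
d/dx sin(nπx/L) = (nπ/L)·cos(nπx/L) and d²/dx² sin(nπx/L) = −(nπ/L)²·sin(nπx/L); on 0 ≤ x ≤ L, ∫sin²(nπx/L) dx = L/2 and ∫sin(nπx/L)·cos(nπx/L) dx = 0.
⟨p²⟩ = 0.010682.

0.01068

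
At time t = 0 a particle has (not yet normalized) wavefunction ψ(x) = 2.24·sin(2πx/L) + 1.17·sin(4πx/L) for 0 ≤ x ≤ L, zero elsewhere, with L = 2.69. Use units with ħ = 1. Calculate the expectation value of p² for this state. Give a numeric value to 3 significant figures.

p² ψ = −ħ² d²ψ/dx²; ⟨p²⟩ = −ħ² ∫ ψ*·ψ'' dx / ∫|ψ|² dx.
d²/dx² sin(jπx/L) = −(jπ/L)²·sin(jπx/L); on 0 ≤ x ≤ L, ∫sin²(jπx/L) dx = L/2 and ∫sin(jπx/L)·sin(lπx/L) dx = 0 for j ≠ l, so only diagonal terms survive in ∫|ψ|² and ∫ψ·ψ″; ∫ψ·ψ′ dx = [ψ²/2] between the walls = 0.
State is unnormalized: ∫|ψ|² dx = 8.5898, and ∫ψ*·(−ħ² ψ'') dx = 76.999, so ⟨p²⟩ = 76.999 / 8.5898.
⟨p²⟩ = 8.9640.

8.96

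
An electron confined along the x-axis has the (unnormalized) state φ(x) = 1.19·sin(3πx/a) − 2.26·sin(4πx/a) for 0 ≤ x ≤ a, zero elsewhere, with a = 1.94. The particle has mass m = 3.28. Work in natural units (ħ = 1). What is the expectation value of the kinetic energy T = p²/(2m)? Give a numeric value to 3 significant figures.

T = −(ħ²/2m) d²/dx², so ⟨T⟩ = −(ħ²/2m) ∫ φ*·φ'' dx / ∫|φ|² dx; with m = 3.28.
d²/dx² sin(jπx/a) = −(jπ/a)²·sin(jπx/a); on 0 ≤ x ≤ a, ∫sin²(jπx/a) dx = a/2 and ∫sin(jπx/a)·sin(lπx/a) dx = 0 for j ≠ l, so only diagonal terms survive in ∫|φ|² and ∫φ·φ″; ∫φ·φ′ dx = [φ²/2] between the walls = 0.
State is unnormalized: ∫|φ|² dx = 6.3280, and ∫φ*·(−ħ²/2m · φ'') dx = 36.630, so ⟨T⟩ = 36.630 / 6.3280.
⟨T⟩ = 5.7886.

5.79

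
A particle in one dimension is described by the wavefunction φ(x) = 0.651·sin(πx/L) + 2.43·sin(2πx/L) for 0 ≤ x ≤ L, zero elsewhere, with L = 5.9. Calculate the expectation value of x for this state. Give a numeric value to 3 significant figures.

⟨x⟩ = ∫ x·|φ|² dx / ∫|φ|² dx (integrals over the domain).
On 0 ≤ x ≤ L (j ≠ l): ∫sin²(jπx/L) dx = L/2, ∫sin(jπx/L)·sin(lπx/L) dx = 0; diagonal moments ∫x·sin²(jπx/L) dx = L²/4, ∫x²·sin²(jπx/L) dx = L³·(1/6 − 1/(4j²π²)); cross terms ∫x·sin(jπx/L)·sin(lπx/L) dx = 0 for j + l even and −4jlL²/(π²(j² − l²)²) for j + l odd, ∫x²·sin(jπx/L)·sin(lπx/L) dx = (−1)^(j+l)·4jlL³/(π²(j² − l²)²); higher powers the same way via product-to-sum and parts.
State is unnormalized: ∫|φ|² dx = 18.670, and ∫φ*·x·φ dx = 45.156, so ⟨x⟩ = 45.156 / 18.670.
⟨x⟩ = 2.4187.

2.42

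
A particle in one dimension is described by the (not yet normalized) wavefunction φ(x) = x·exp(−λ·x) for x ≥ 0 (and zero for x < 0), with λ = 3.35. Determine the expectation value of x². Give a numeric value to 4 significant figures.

⟨x²⟩ = ∫ x²·|φ|² dx / ∫|φ|² dx (integrals over the domain).
Every integrand reduces to terms xʲ·e^(−2λx) on [0, ∞); use ∫₀^∞ xʲ·e^(−2λx) dx = j!/(2λ)^(j+1).
State is unnormalized: ∫|φ|² dx = 0.0066498, and ∫φ*·x²·φ dx = 0.0017776, so ⟨x²⟩ = 0.0017776 / 0.0066498.
⟨x²⟩ = 0.26732.

0.2673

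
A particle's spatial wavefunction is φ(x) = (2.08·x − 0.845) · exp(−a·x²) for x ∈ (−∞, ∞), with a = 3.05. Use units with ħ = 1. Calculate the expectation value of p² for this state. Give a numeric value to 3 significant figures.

p² φ = −ħ² d²φ/dx²; ⟨p²⟩ = −ħ² ∫ φ*·φ'' dx / ∫|φ|² dx.
Expand each integrand as polynomial × e^(−2ax²) and use ∫x^(2j)·e^(−2ax²) dx = (2j−1)!!/(4a)^j · √(π/(2a)), odd powers → 0; here √(π/(2a)) = 0.71765. Differentiate with the product rule, d/dx e^(−ax²) = −2ax·e^(−ax²).
State is unnormalized: ∫|φ|² dx = 0.76691, and ∫φ*·(−ħ² φ'') dx = 3.8915, so ⟨p²⟩ = 3.8915 / 0.76691.
⟨p²⟩ = 5.0742.

5.07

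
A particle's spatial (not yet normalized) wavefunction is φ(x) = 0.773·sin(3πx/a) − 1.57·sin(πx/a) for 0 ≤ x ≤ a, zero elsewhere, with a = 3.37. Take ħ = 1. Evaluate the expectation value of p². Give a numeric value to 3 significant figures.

p² φ = −ħ² d²φ/dx²; ⟨p²⟩ = −ħ² ∫ φ*·φ'' dx / ∫|φ|² dx.
d²/dx² sin(jπx/a) = −(jπ/a)²·sin(jπx/a); on 0 ≤ x ≤ a, ∫sin²(jπx/a) dx = a/2 and ∫sin(jπx/a)·sin(lπx/a) dx = 0 for j ≠ l, so only diagonal terms survive in ∫|φ|² and ∫φ·φ″; ∫φ·φ′ dx = [φ²/2] between the walls = 0.
State is unnormalized: ∫|φ|² dx = 5.1602, and ∫φ*·(−ħ² φ'') dx = 11.484, so ⟨p²⟩ = 11.484 / 5.1602.
⟨p²⟩ = 2.2256.

2.23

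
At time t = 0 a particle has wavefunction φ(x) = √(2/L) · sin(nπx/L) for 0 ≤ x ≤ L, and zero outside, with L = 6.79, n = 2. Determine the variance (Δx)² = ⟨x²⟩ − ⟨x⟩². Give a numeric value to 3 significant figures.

3.26

Compute ⟨x⟩ and ⟨x²⟩ separately, then (Δx)² = ⟨x²⟩ − ⟨x⟩².
With sin²θ = (1 − cos2θ)/2 on 0 ≤ x ≤ L: ∫sin²(nπx/L) dx = L/2, ∫x·sin²(nπx/L) dx = L²/4, ∫x²·sin²(nπx/L) dx = L³·(1/6 − 1/(4n²π²)); higher powers xᵏ the same way, integrating xᵏ·cos(2nπx/L) by parts.
⟨x⟩ = 3.3950 and ⟨x²⟩ = 14.784.
(Δx)² = 14.784 − (3.3950)² = 3.2581.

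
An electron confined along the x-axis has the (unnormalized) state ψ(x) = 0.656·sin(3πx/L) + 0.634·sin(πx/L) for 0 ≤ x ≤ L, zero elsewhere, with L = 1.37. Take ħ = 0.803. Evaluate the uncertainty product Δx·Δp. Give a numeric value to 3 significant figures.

1.75

Δx = √(⟨x²⟩−⟨x⟩²), Δp = √(⟨p²⟩−⟨p⟩²).
On 0 ≤ x ≤ L (j ≠ l): ∫sin²(jπx/L) dx = L/2, ∫sin(jπx/L)·sin(lπx/L) dx = 0; diagonal moments ∫x·sin²(jπx/L) dx = L²/4, ∫x²·sin²(jπx/L) dx = L³·(1/6 − 1/(4j²π²)); cross terms ∫x·sin(jπx/L)·sin(lπx/L) dx = 0 for j + l even and −4jlL²/(π²(j² − l²)²) for j + l odd, ∫x²·sin(jπx/L)·sin(lπx/L) dx = (−1)^(j+l)·4jlL³/(π²(j² − l²)²); higher powers the same way via product-to-sum and parts. d²/dx² sin(jπx/L) = −(jπ/L)²·sin(jπx/L); on 0 ≤ x ≤ L, ∫sin²(jπx/L) dx = L/2 and ∫sin(jπx/L)·sin(lπx/L) dx = 0 for j ≠ l, so only diagonal terms survive in ∫|ψ|² and ∫ψ·ψ″; ∫ψ·ψ′ dx = [ψ²/2] between the walls = 0.
Normalization: ∫|ψ|² dx = 0.57012.
⟨x⟩ = 0.68500, ⟨x²⟩ = 0.64552 ⇒ Δx = 0.41988.
⟨p⟩ = 0.0000, ⟨p²⟩ = 17.416 ⇒ Δp = 4.1732.
Δx·Δp = 1.7522.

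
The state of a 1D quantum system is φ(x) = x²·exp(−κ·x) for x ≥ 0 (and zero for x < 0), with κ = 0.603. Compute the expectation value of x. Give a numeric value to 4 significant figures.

4.146

⟨x⟩ = ∫ x·|φ|² dx / ∫|φ|² dx (integrals over the domain).
Every integrand reduces to terms xʲ·e^(−2κx) on [0, ∞); use ∫₀^∞ xʲ·e^(−2κx) dx = j!/(2κ)^(j+1).
State is unnormalized: ∫|φ|² dx = 9.4075, and ∫φ*·x·φ dx = 39.003, so ⟨x⟩ = 39.003 / 9.4075.
⟨x⟩ = 4.1459.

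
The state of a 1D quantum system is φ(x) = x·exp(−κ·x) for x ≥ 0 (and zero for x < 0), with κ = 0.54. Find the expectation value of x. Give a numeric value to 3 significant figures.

2.78

⟨x⟩ = ∫ x·|φ|² dx / ∫|φ|² dx (integrals over the domain).
Every integrand reduces to terms xʲ·e^(−2κx) on [0, ∞); use ∫₀^∞ xʲ·e^(−2κx) dx = j!/(2κ)^(j+1).
State is unnormalized: ∫|φ|² dx = 1.5877, and ∫φ*·x·φ dx = 4.4102, so ⟨x⟩ = 4.4102 / 1.5877.
⟨x⟩ = 2.7778.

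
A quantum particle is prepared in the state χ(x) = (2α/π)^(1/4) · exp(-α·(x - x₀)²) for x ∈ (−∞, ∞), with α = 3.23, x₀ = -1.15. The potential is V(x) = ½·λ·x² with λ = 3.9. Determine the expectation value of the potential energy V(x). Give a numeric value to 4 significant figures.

⟨V⟩ = ∫ V(x)·|χ|² dx.
Gaussian moments (u = x − x₀): ∫u^(2j)·e^(−2αu²) du = (2j−1)!!/(4α)^j · √(π/(2α)), odd powers integrate to 0; here √(π/(2α)) = 0.69736.
⟨V⟩ = 2.7298.

2.730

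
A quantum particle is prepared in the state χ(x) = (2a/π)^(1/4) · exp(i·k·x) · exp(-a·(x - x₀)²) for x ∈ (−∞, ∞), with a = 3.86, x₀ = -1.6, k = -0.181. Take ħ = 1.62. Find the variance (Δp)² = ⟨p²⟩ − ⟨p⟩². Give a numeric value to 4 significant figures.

Compute ⟨p⟩ and ⟨p²⟩ separately; (Δp)² = ⟨p²⟩ − ⟨p⟩².
Gaussian moments (u = x − x₀): ∫u^(2j)·e^(−2au²) du = (2j−1)!!/(4a)^j · √(π/(2a)), odd powers integrate to 0; here √(π/(2a)) = 0.63792. Derivatives: χ′ = (ik − 2au)·χ, χ″ = ((ik − 2au)² − 2a)·χ; the odd-in-u pieces drop out.
⟨p⟩ = -0.29322 and ⟨p²⟩ = 10.216.
(Δp)² = 10.216 − (-0.29322)² = 10.130.

10.13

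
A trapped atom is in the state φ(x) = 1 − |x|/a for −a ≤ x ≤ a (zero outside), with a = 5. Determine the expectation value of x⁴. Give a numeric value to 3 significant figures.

17.9

⟨x⁴⟩ = ∫ x⁴·|φ|² dx / ∫|φ|² dx (integrals over the domain).
φ is even, so ∫ over [−a, a] = 2∫₀ᵃ with φ = 1 − x/a there: ∫₀ᵃ (1 − x/a)² dx = a/3, ∫₀ᵃ x²(1 − x/a)² dx = a³/30, ∫₀ᵃ x⁴(1 − x/a)² dx = a⁵/105.
State is unnormalized: ∫|φ|² dx = 3.3333, and ∫φ*·x⁴·φ dx = 59.524, so ⟨x⁴⟩ = 59.524 / 3.3333.
⟨x⁴⟩ = 17.857.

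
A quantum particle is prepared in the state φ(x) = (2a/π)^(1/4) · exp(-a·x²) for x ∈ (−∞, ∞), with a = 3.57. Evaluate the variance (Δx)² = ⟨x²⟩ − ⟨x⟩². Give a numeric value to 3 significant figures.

0.0700

Compute ⟨x⟩ and ⟨x²⟩ separately, then (Δx)² = ⟨x²⟩ − ⟨x⟩².
Gaussian moments: ∫x^(2j)·e^(−2ax²) dx = (2j−1)!!/(4a)^j · √(π/(2a)), odd powers integrate to 0; here √(π/(2a)) = 0.66332.
⟨x⟩ = 0.0000 and ⟨x²⟩ = 0.070028.
(Δx)² = 0.070028 − (0.0000)² = 0.070028.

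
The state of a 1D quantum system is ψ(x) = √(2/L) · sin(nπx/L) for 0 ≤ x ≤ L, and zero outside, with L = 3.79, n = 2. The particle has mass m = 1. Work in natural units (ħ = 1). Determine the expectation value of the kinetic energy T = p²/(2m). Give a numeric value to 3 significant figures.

1.37

T = −(ħ²/2m) d²/dx², so ⟨T⟩ = −(ħ²/2m) ∫ ψ*·ψ'' dx; with m = 1.
d/dx sin(nπx/L) = (nπ/L)·cos(nπx/L) and d²/dx² sin(nπx/L) = −(nπ/L)²·sin(nπx/L); on 0 ≤ x ≤ L, ∫sin²(nπx/L) dx = L/2 and ∫sin(nπx/L)·cos(nπx/L) dx = 0.
⟨T⟩ = 1.3742.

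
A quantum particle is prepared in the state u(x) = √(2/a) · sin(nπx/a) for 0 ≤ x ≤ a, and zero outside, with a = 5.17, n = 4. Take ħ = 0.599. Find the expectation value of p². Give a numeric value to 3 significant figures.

2.12

p² u = −ħ² d²u/dx²; ⟨p²⟩ = −ħ² ∫ u*·u'' dx.
d/dx sin(nπx/a) = (nπ/a)·cos(nπx/a) and d²/dx² sin(nπx/a) = −(nπ/a)²·sin(nπx/a); on 0 ≤ x ≤ a, ∫sin²(nπx/a) dx = a/2 and ∫sin(nπx/a)·cos(nπx/a) dx = 0.
⟨p²⟩ = 2.1198.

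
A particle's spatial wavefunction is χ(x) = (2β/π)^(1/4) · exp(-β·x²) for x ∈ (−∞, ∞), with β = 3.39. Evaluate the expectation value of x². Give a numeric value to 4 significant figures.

⟨x²⟩ = ∫ x²·|χ|² dx (integrals over the domain).
Gaussian moments: ∫x^(2j)·e^(−2βx²) dx = (2j−1)!!/(4β)^j · √(π/(2β)), odd powers integrate to 0; here √(π/(2β)) = 0.68071.
⟨x²⟩ = 0.073746.

0.07375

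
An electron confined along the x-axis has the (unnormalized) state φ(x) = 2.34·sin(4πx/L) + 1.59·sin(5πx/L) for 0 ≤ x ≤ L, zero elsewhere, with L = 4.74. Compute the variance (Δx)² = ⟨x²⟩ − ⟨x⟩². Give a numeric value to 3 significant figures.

Compute ⟨x⟩ and ⟨x²⟩ separately, then (Δx)² = ⟨x²⟩ − ⟨x⟩².
On 0 ≤ x ≤ L (j ≠ l): ∫sin²(jπx/L) dx = L/2, ∫sin(jπx/L)·sin(lπx/L) dx = 0; diagonal moments ∫x·sin²(jπx/L) dx = L²/4, ∫x²·sin²(jπx/L) dx = L³·(1/6 − 1/(4j²π²)); cross terms ∫x·sin(jπx/L)·sin(lπx/L) dx = 0 for j + l even and −4jlL²/(π²(j² − l²)²) for j + l odd, ∫x²·sin(jπx/L)·sin(lπx/L) dx = (−1)^(j+l)·4jlL³/(π²(j² − l²)²); higher powers the same way via product-to-sum and parts.
Normalization: ∫|φ|² dx = 18.969.
⟨x⟩ = 1.4880 and ⟨x²⟩ = 3.2455.
(Δx)² = 3.2455 − (1.4880)² = 1.0313.

1.03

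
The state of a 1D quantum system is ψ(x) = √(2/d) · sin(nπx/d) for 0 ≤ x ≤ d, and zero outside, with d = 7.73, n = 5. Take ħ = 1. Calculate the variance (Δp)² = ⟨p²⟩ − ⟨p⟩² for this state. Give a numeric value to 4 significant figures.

4.129

Compute ⟨p⟩ and ⟨p²⟩ separately; (Δp)² = ⟨p²⟩ − ⟨p⟩².
d/dx sin(nπx/d) = (nπ/d)·cos(nπx/d) and d²/dx² sin(nπx/d) = −(nπ/d)²·sin(nπx/d); on 0 ≤ x ≤ d, ∫sin²(nπx/d) dx = d/2 and ∫sin(nπx/d)·cos(nπx/d) dx = 0.
⟨p⟩ = 0.0000 and ⟨p²⟩ = 4.1293.
(Δp)² = 4.1293 − (0.0000)² = 4.1293.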